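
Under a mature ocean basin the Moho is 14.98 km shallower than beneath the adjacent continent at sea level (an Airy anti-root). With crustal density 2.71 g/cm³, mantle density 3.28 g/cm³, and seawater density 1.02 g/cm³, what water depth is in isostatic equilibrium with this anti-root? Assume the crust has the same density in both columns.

5.05 km

Replacing a thickness d of crust by seawater at the top must be balanced by replacing crust with mantle at the base: d (ρ_c − ρ_w) = a (ρ_m − ρ_c).
d = a (ρ_m − ρ_c)/(ρ_c − ρ_w) = 14.98 km × 0.57/1.69 = 5.05 km.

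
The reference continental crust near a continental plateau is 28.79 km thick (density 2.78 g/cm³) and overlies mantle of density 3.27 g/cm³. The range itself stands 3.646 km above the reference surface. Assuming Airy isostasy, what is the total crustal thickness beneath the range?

53.1 km

Root depth r = h ρ_c / (ρ_m − ρ_c) = 3.646 km × 2.78 / 0.49 = 20.69 km.
Total thickness = T + h + r = 28.79 km + 3.646 km + 20.69 km = 53.1 km.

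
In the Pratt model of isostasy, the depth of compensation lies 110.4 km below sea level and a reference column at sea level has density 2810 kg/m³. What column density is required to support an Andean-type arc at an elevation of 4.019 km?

2710 kg/m³

Pratt balance: ρ_ref D = ρ (D + h).
ρ = ρ_ref D/(D + h) = 2810 × 110.4 km/(110.4 km + 4.019 km) = 2710 kg/m³.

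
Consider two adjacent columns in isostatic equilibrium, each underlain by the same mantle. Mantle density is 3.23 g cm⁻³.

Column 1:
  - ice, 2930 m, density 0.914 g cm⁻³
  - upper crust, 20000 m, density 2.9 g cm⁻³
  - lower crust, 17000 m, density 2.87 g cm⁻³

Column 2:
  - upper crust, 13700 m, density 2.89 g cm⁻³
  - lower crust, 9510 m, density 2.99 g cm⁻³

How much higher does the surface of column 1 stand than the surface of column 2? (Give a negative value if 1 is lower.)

3890 m

For any compensation level in the mantle, the mantle terms cancel and isostasy reduces to e = (Σt_1 − Σt_2) − (Σ(ρt)_1 − Σ(ρt)_2) / ρ_m.
Σt_1 = 39930 m; Σt_2 = 23210 m; Σ(ρt)_1 = 109468.02; Σ(ρt)_2 = 68027.9 (in m·g cm⁻³).
e = (39930 − 23210) − (109468.02 − 68027.9) / 3.23 = 3890 m.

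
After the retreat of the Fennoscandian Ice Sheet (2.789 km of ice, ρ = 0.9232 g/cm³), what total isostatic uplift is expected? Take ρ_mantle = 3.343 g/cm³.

Removing the load lets mantle flow back in; uplift u satisfies ρ_ice t = ρ_m u.
u = t ρ_ice/ρ_m = 2.789 km × 0.9232/3.343 = 0.77 km.

0.77 km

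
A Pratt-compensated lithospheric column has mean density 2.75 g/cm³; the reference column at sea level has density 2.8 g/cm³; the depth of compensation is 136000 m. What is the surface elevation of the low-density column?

ρ_ref D = ρ (D + h) → h = D (ρ_ref − ρ)/ρ.
h = 136000 m × (2.8 − 2.75)/2.75 = 2470 m.

2470 m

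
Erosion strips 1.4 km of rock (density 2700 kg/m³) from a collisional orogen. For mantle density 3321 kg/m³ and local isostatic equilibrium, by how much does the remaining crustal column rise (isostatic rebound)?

Unloading: uplift u = e ρ_c/ρ_m = 1.4 km × 2700/3321 = 1.14 km.

1.14 km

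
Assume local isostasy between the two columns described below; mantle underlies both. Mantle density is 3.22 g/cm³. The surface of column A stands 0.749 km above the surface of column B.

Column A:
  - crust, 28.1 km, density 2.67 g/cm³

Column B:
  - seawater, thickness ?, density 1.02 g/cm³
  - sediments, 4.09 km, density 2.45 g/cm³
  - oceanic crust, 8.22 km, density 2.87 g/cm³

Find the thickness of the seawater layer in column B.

3.19 km

Take the compensation level at the base of the deeper column (depth z_c below the surface of column A) and equate Σ ρ_i t_i down to z_c; mantle fills any gap and the z_c terms cancel.
Column A: 28.1×2.67 + (z_c − 28.1)×3.22
Column B: 0.749×0 + x×1.02 + 4.09×2.45 + 8.22×2.87 + (z_c − 0.749 − 12.31 − x)×3.22
The z_c×3.22 term appears on both sides and cancels. Collect the known terms of each column as K = Σ(ρt)_known − 3.22 × (depth of known layers): K_A = 75.027 − 3.22×28.1 = −15.455; K_B = 33.6119 − 3.22×(0.749 + 12.31) = −8.43808.
Balance: K_A = K_B − x×(3.22 − 1.02), so x = (K_B − K_A)/(3.22 − 1.02) = 7.01692/2.2 = 3.19 km.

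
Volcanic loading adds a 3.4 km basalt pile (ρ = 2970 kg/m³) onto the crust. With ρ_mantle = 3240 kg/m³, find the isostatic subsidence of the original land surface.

3.12 km

Subaerial loading: s = t ρ_load / ρ_m.
s = 3.4 km × 2970/3240 = 3.12 km.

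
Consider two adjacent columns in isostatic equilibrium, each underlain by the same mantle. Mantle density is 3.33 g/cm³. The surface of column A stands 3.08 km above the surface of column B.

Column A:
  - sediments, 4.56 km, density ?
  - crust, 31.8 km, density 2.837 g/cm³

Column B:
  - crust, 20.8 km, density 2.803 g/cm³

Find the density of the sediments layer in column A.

2.11 g/cm³

Take the compensation level at the base of the deeper column (depth z_c below the surface of column A) and equate Σ ρ_i t_i down to z_c; mantle fills any gap and the z_c terms cancel.
Column A: 4.56×ρ + 31.8×2.837 + (z_c − 36.36)×3.33
Column B: 3.08×0 + 20.8×2.803 + (z_c − 3.08 − 20.8)×3.33
The z_c×3.33 term appears on both sides and cancels. Collect the known terms of each column as K = Σ(ρt)_known − 3.33 × (depth of known layers): K_A = 90.2166 − 3.33×36.36 = −30.8622; K_B = 58.3024 − 3.33×(3.08 + 20.8) = −21.218.
Balance: K_A + 4.56×ρ = K_B, so ρ = (K_B − K_A)/4.56 = 9.6442/4.56 = 2.11 g/cm³.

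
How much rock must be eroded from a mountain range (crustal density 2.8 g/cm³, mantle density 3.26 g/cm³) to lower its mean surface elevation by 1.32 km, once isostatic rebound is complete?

9.35 km

Net drop Δ = e − u = e − e ρ_c/ρ_m = e (ρ_m − ρ_c)/ρ_m.
e = Δ ρ_m/(ρ_m − ρ_c) = 1.32 km × 3.26/0.46 = 9.35 km.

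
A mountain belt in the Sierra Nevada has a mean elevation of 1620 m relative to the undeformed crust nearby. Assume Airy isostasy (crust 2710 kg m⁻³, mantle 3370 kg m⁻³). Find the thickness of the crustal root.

Isostatic balance requires: the weight of the topography is balanced by the buoyancy of the root, ρ_c h = (ρ_m − ρ_c) r.
r = h · ρ_c / (ρ_m − ρ_c) = 1620 m × 2710 / (3370 − 2710) = 6650 m.

6650 m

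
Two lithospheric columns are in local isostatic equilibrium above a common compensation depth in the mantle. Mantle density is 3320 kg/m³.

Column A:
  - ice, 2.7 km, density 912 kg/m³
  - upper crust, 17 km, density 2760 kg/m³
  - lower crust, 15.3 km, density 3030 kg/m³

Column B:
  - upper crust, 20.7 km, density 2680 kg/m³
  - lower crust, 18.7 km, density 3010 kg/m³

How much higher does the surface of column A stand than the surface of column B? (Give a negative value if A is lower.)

For any compensation level in the mantle, the mantle terms cancel and isostasy reduces to e = (Σt_A − Σt_B) − (Σ(ρt)_A − Σ(ρt)_B) / ρ_m.
Σt_A = 35 km; Σt_B = 39.4 km; Σ(ρt)_A = 95741.4; Σ(ρt)_B = 111763 (in km·kg/m³).
e = (35 − 39.4) − (95741.4 − 111763) / 3320 = 0.426 km.

0.426 km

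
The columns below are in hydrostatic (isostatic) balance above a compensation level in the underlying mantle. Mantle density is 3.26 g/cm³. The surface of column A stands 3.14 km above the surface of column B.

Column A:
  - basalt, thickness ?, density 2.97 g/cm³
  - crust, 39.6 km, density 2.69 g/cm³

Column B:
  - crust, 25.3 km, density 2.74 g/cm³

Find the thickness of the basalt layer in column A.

Take the compensation level at the base of the deeper column (depth z_c below the surface of column A) and equate Σ ρ_i t_i down to z_c; mantle fills any gap and the z_c terms cancel.
Column A: x×2.97 + 39.6×2.69 + (z_c − 39.6 − x)×3.26
Column B: 3.14×0 + 25.3×2.74 + (z_c − 3.14 − 25.3)×3.26
The z_c×3.26 term appears on both sides and cancels. Collect the known terms of each column as K = Σ(ρt)_known − 3.26 × (depth of known layers): K_A = 106.524 − 3.26×39.6 = −22.572; K_B = 69.322 − 3.26×(3.14 + 25.3) = −23.3924.
Balance: K_A − x×(3.26 − 2.97) = K_B, so x = (K_A − K_B)/(3.26 − 2.97) = 0.8204/0.29 = 2.83 km.

2.83 km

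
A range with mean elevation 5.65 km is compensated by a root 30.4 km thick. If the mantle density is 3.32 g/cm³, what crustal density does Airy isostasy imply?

2.8 g/cm³

ρ_c h = (ρ_m − ρ_c) r → ρ_c (h + r) = ρ_m r → ρ_c = ρ_m r / (h + r).
ρ_c = 3.32 × 30.4 km / (5.65 km + 30.4 km) = 2.8 g/cm³.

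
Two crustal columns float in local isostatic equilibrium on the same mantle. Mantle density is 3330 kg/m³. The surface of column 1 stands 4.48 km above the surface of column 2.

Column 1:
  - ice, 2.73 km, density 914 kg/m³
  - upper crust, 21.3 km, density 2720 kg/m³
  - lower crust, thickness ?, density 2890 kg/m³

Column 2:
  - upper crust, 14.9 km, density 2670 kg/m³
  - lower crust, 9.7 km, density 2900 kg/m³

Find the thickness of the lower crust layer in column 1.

21.2 km

Take the compensation level at the base of the deeper column (depth z_c below the surface of column 1) and equate Σ ρ_i t_i down to z_c; mantle fills any gap and the z_c terms cancel.
Column 1: 2.73×914 + 21.3×2720 + x×2890 + (z_c − 24.03 − x)×3330
Column 2: 4.48×0 + 14.9×2670 + 9.7×2900 + (z_c − 4.48 − 24.6)×3330
The z_c×3330 term appears on both sides and cancels. Collect the known terms of each column as K = Σ(ρt)_known − 3330 × (depth of known layers): K_1 = 60431.22 − 3330×24.03 = −19588.68; K_2 = 67913 − 3330×(4.48 + 24.6) = −28923.4.
Balance: K_1 − x×(3330 − 2890) = K_2, so x = (K_1 − K_2)/(3330 − 2890) = 9334.72/440 = 21.2 km.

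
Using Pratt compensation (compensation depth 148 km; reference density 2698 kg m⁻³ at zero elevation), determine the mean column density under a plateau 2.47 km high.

Pratt balance: ρ_ref D = ρ (D + h).
ρ = ρ_ref D/(D + h) = 2698 × 148 km/(148 km + 2.47 km) = 2650 kg m⁻³.

2650 kg m⁻³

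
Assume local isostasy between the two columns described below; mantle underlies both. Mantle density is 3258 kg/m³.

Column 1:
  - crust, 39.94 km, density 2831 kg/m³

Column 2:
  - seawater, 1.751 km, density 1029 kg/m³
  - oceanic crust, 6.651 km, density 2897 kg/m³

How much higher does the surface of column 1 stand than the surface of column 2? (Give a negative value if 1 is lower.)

3.3 km

For any compensation level in the mantle, the mantle terms cancel and isostasy reduces to e = (Σt_1 − Σt_2) − (Σ(ρt)_1 − Σ(ρt)_2) / ρ_m.
Σt_1 = 39.94 km; Σt_2 = 8.402 km; Σ(ρt)_1 = 113070.14; Σ(ρt)_2 = 21069.726 (in km·kg/m³).
e = (39.94 − 8.402) − (113070.14 − 21069.726) / 3258 = 3.3 km.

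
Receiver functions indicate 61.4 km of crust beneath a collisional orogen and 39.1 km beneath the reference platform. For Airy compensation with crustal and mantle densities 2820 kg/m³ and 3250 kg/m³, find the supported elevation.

Excess crust Δ = 61.4 km − 39.1 km = 22.3 km, split between elevation h and root r with h + r = Δ.
Airy balance ρ_c h = (ρ_m − ρ_c) r gives r = h ρ_c/(ρ_m − ρ_c), so h (1 + ρ_c/(ρ_m − ρ_c)) = Δ, i.e. h = Δ (ρ_m − ρ_c)/ρ_m.
h = 22.3 km × 430/3250 = 2.95 km.

2.95 km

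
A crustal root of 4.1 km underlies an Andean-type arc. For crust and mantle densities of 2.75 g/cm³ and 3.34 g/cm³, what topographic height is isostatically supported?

0.88 km

Isostatic balance requires: ρ_c h = (ρ_m − ρ_c) r.
h = r (ρ_m − ρ_c) / ρ_c = 4.1 km × (3.34 − 2.75) / 2.75 = 0.88 km.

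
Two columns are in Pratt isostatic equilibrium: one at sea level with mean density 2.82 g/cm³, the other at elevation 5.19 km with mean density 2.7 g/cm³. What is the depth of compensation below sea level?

ρ_ref D = ρ (D + h) → D (ρ_ref − ρ) = ρ h.
D = ρ h/(ρ_ref − ρ) = 2.7 × 5.19 km/(2.82 − 2.7) = 117 km.

117 km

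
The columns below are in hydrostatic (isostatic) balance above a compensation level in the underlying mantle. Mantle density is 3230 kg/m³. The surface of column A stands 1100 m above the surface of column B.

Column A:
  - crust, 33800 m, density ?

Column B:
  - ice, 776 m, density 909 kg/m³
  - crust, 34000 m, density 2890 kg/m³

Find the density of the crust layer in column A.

2730 kg/m³

Take the compensation level at the base of the deeper column (depth z_c below the surface of column A) and equate Σ ρ_i t_i down to z_c; mantle fills any gap and the z_c terms cancel.
Column A: 33800×ρ + (z_c − 33800)×3230
Column B: 1100×0 + 776×909 + 34000×2890 + (z_c − 1100 − 34776)×3230
The z_c×3230 term appears on both sides and cancels. Collect the known terms of each column as K = Σ(ρt)_known − 3230 × (depth of known layers): K_A = 0 − 3230×33800 = −109174000; K_B = 98965384 − 3230×(1100 + 34776) = −16914096.
Balance: K_A + 33800×ρ = K_B, so ρ = (K_B − K_A)/33800 = 92259900/33800 = 2730 kg/m³.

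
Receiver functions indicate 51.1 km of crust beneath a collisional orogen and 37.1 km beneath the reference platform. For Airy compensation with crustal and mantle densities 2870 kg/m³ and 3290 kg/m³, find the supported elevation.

Excess crust Δ = 51.1 km − 37.1 km = 14 km, split between elevation h and root r with h + r = Δ.
Airy balance ρ_c h = (ρ_m − ρ_c) r gives r = h ρ_c/(ρ_m − ρ_c), so h (1 + ρ_c/(ρ_m − ρ_c)) = Δ, i.e. h = Δ (ρ_m − ρ_c)/ρ_m.
h = 14 km × 420/3290 = 1.79 km.

1.79 km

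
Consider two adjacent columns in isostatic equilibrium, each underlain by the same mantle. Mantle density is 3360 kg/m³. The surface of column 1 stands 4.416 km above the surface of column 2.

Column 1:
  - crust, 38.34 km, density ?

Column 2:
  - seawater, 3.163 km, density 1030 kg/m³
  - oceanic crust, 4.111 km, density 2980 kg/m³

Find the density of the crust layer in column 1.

2740 kg/m³

Take the compensation level at the base of the deeper column (depth z_c below the surface of column 1) and equate Σ ρ_i t_i down to z_c; mantle fills any gap and the z_c terms cancel.
Column 1: 38.34×ρ + (z_c − 38.34)×3360
Column 2: 4.416×0 + 3.163×1030 + 4.111×2980 + (z_c − 4.416 − 7.274)×3360
The z_c×3360 term appears on both sides and cancels. Collect the known terms of each column as K = Σ(ρt)_known − 3360 × (depth of known layers): K_1 = 0 − 3360×38.34 = −128822.4; K_2 = 15508.67 − 3360×(4.416 + 7.274) = −23769.73.
Balance: K_1 + 38.34×ρ = K_2, so ρ = (K_2 − K_1)/38.34 = 105053/38.34 = 2740 kg/m³.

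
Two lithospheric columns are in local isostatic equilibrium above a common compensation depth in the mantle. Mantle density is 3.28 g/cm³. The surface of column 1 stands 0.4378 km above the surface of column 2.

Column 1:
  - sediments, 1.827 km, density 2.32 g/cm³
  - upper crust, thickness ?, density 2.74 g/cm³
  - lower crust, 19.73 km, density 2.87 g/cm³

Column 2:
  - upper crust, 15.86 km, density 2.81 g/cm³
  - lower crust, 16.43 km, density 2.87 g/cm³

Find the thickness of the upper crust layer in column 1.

10.7 km

Take the compensation level at the base of the deeper column (depth z_c below the surface of column 1) and equate Σ ρ_i t_i down to z_c; mantle fills any gap and the z_c terms cancel.
Column 1: 1.827×2.32 + x×2.74 + 19.73×2.87 + (z_c − 21.557 − x)×3.28
Column 2: 0.4378×0 + 15.86×2.81 + 16.43×2.87 + (z_c − 0.4378 − 32.29)×3.28
The z_c×3.28 term appears on both sides and cancels. Collect the known terms of each column as K = Σ(ρt)_known − 3.28 × (depth of known layers): K_1 = 60.86374 − 3.28×21.557 = −9.84322; K_2 = 91.7207 − 3.28×(0.4378 + 32.29) = −15.626484.
Balance: K_1 − x×(3.28 − 2.74) = K_2, so x = (K_1 − K_2)/(3.28 − 2.74) = 5.78326/0.54 = 10.7 km.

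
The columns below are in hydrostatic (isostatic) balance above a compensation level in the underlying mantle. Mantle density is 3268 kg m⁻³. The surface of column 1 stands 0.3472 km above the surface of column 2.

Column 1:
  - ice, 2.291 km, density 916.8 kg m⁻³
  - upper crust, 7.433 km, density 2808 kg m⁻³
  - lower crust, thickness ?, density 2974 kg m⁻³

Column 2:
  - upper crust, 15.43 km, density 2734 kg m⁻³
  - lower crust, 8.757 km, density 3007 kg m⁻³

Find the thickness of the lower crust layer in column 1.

Take the compensation level at the base of the deeper column (depth z_c below the surface of column 1) and equate Σ ρ_i t_i down to z_c; mantle fills any gap and the z_c terms cancel.
Column 1: 2.291×916.8 + 7.433×2808 + x×2974 + (z_c − 9.724 − x)×3268
Column 2: 0.3472×0 + 15.43×2734 + 8.757×3007 + (z_c − 0.3472 − 24.187)×3268
The z_c×3268 term appears on both sides and cancels. Collect the known terms of each column as K = Σ(ρt)_known − 3268 × (depth of known layers): K_1 = 22972.2528 − 3268×9.724 = −8805.7792; K_2 = 68517.919 − 3268×(0.3472 + 24.187) = −11659.8466.
Balance: K_1 − x×(3268 − 2974) = K_2, so x = (K_1 − K_2)/(3268 − 2974) = 2854.07/294 = 9.71 km.

9.71 km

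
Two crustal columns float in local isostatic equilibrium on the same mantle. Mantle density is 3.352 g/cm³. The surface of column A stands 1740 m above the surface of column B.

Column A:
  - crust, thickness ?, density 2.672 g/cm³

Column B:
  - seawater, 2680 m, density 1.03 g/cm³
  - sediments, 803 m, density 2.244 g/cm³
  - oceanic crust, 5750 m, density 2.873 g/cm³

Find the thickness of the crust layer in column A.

23100 m

Take the compensation level at the base of the deeper column (depth z_c below the surface of column A) and equate Σ ρ_i t_i down to z_c; mantle fills any gap and the z_c terms cancel.
Column A: x×2.672 + (z_c − 0 − x)×3.352
Column B: 1740×0 + 2680×1.03 + 803×2.244 + 5750×2.873 + (z_c − 1740 − 9233)×3.352
The z_c×3.352 term appears on both sides and cancels. Collect the known terms of each column as K = Σ(ρt)_known − 3.352 × (depth of known layers): K_A = 0 − 3.352×0 = 0; K_B = 21082.082 − 3.352×(1740 + 9233) = −15699.414.
Balance: K_A − x×(3.352 − 2.672) = K_B, so x = (K_A − K_B)/(3.352 − 2.672) = 15699.4/0.68 = 23100 m.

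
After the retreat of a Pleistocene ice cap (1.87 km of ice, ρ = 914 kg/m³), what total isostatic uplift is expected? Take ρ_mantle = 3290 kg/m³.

Removing the load lets mantle flow back in; uplift u satisfies ρ_ice t = ρ_m u.
u = t ρ_ice/ρ_m = 1.87 km × 914/3290 = 0.52 km.

0.52 km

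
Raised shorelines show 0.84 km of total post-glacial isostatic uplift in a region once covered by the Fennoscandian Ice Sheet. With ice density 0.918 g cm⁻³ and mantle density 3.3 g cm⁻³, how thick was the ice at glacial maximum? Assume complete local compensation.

3.02 km

u = t ρ_ice/ρ_m → t = u ρ_m/ρ_ice = 0.84 km × 3.3/0.918 = 3.02 km.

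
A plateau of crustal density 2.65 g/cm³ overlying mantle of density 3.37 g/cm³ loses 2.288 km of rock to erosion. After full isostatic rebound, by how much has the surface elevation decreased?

Rebound u = e ρ_c/ρ_m = 2.288 km × 2.65/3.37 = 1.799 km.
Net surface drop = e − u = 2.288 km − 1.799 km = e (ρ_m − ρ_c)/ρ_m = 0.489 km.

0.489 km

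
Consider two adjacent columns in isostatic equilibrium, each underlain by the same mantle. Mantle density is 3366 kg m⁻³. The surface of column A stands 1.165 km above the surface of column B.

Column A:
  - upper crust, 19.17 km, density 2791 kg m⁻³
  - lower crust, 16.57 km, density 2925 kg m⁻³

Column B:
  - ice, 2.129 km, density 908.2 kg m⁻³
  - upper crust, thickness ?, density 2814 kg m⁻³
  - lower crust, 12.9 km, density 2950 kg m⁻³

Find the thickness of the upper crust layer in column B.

Take the compensation level at the base of the deeper column (depth z_c below the surface of column A) and equate Σ ρ_i t_i down to z_c; mantle fills any gap and the z_c terms cancel.
Column A: 19.17×2791 + 16.57×2925 + (z_c − 35.74)×3366
Column B: 1.165×0 + 2.129×908.2 + x×2814 + 12.9×2950 + (z_c − 1.165 − 15.029 − x)×3366
The z_c×3366 term appears on both sides and cancels. Collect the known terms of each column as K = Σ(ρt)_known − 3366 × (depth of known layers): K_A = 101970.72 − 3366×35.74 = −18330.12; K_B = 39988.5578 − 3366×(1.165 + 15.029) = −14520.4462.
Balance: K_A = K_B − x×(3366 − 2814), so x = (K_B − K_A)/(3366 − 2814) = 3809.67/552 = 6.9 km.

6.9 km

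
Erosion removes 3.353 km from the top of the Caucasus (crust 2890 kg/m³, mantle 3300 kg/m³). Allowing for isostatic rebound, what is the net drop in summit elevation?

Rebound u = e ρ_c/ρ_m = 3.353 km × 2890/3300 = 2.936 km.
Net surface drop = e − u = 3.353 km − 2.936 km = e (ρ_m − ρ_c)/ρ_m = 0.417 km.

0.417 km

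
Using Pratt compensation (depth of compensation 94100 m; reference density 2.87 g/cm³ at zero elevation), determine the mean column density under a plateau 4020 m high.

2.75 g/cm³

Pratt balance: ρ_ref D = ρ (D + h).
ρ = ρ_ref D/(D + h) = 2.87 × 94100 m/(94100 m + 4020 m) = 2.75 g/cm³.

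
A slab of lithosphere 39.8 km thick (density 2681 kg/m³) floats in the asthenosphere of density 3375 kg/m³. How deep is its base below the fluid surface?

Draft d = t ρ_obj/ρ_fluid = 39.8 km × 2681/3375 = 31.6 km.

31.6 km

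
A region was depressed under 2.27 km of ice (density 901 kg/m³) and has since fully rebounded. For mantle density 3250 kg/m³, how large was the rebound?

0.629 km

Removing the load lets mantle flow back in; uplift u satisfies ρ_ice t = ρ_m u.
u = t ρ_ice/ρ_m = 2.27 km × 901/3250 = 0.629 km.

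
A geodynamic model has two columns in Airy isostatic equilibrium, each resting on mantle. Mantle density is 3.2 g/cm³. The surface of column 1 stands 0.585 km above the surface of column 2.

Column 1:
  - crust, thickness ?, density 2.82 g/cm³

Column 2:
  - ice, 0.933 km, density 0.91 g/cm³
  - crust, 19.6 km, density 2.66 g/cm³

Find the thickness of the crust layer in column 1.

38.4 km

Take the compensation level at the base of the deeper column (depth z_c below the surface of column 1) and equate Σ ρ_i t_i down to z_c; mantle fills any gap and the z_c terms cancel.
Column 1: x×2.82 + (z_c − 0 − x)×3.2
Column 2: 0.585×0 + 0.933×0.91 + 19.6×2.66 + (z_c − 0.585 − 20.533)×3.2
The z_c×3.2 term appears on both sides and cancels. Collect the known terms of each column as K = Σ(ρt)_known − 3.2 × (depth of known layers): K_1 = 0 − 3.2×0 = 0; K_2 = 52.98503 − 3.2×(0.585 + 20.533) = −14.59257.
Balance: K_1 − x×(3.2 − 2.82) = K_2, so x = (K_1 − K_2)/(3.2 − 2.82) = 14.5926/0.38 = 38.4 km.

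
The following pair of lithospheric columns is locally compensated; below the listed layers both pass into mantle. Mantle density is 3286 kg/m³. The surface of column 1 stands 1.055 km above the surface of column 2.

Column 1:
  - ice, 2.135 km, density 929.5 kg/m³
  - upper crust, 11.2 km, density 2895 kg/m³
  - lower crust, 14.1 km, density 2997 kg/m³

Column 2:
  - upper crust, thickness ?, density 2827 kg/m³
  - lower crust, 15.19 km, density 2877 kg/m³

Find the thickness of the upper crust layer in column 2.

Take the compensation level at the base of the deeper column (depth z_c below the surface of column 1) and equate Σ ρ_i t_i down to z_c; mantle fills any gap and the z_c terms cancel.
Column 1: 2.135×929.5 + 11.2×2895 + 14.1×2997 + (z_c − 27.435)×3286
Column 2: 1.055×0 + x×2827 + 15.19×2877 + (z_c − 1.055 − 15.19 − x)×3286
The z_c×3286 term appears on both sides and cancels. Collect the known terms of each column as K = Σ(ρt)_known − 3286 × (depth of known layers): K_1 = 76666.1825 − 3286×27.435 = −13485.2275; K_2 = 43701.63 − 3286×(1.055 + 15.19) = −9679.44.
Balance: K_1 = K_2 − x×(3286 − 2827), so x = (K_2 − K_1)/(3286 − 2827) = 3805.79/459 = 8.29 km.

8.29 km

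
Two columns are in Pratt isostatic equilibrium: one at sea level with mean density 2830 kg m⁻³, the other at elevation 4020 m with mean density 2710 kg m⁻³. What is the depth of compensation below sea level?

90800 m

ρ_ref D = ρ (D + h) → D (ρ_ref − ρ) = ρ h.
D = ρ h/(ρ_ref − ρ) = 2710 × 4020 m/(2830 − 2710) = 90800 m.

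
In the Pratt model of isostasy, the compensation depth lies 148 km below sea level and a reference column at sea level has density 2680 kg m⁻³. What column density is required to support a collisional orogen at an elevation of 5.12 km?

2590 kg m⁻³

Pratt balance: ρ_ref D = ρ (D + h).
ρ = ρ_ref D/(D + h) = 2680 × 148 km/(148 km + 5.12 km) = 2590 kg m⁻³.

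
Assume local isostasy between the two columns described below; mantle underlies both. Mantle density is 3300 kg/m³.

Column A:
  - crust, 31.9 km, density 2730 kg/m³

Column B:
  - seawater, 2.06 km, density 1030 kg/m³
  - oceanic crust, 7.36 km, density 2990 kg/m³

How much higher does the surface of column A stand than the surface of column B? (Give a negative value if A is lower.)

For any compensation level in the mantle, the mantle terms cancel and isostasy reduces to e = (Σt_A − Σt_B) − (Σ(ρt)_A − Σ(ρt)_B) / ρ_m.
Σt_A = 31.9 km; Σt_B = 9.42 km; Σ(ρt)_A = 87087; Σ(ρt)_B = 24128.2 (in km·kg/m³).
e = (31.9 − 9.42) − (87087 − 24128.2) / 3300 = 3.4 km.

3.4 km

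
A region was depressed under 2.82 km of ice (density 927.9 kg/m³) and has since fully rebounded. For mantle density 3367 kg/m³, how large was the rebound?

0.777 km

Removing the load lets mantle flow back in; uplift u satisfies ρ_ice t = ρ_m u.
u = t ρ_ice/ρ_m = 2.82 km × 927.9/3367 = 0.777 km.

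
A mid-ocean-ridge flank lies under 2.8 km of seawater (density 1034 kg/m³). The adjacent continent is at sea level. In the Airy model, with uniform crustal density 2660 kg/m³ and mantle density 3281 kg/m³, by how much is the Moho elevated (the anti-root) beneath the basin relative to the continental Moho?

By Archimedes' principle applied to the lithosphere: replacing crust with seawater at the top is compensated by replacing crust with mantle at the base: d (ρ_c − ρ_w) = a (ρ_m − ρ_c).
a = d (ρ_c − ρ_w)/(ρ_m − ρ_c) = 2.8 km × 1626/621 = 7.33 km.

7.33 km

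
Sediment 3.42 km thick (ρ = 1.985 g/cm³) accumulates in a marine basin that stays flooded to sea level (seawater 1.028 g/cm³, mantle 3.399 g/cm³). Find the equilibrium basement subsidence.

1.38 km

Submarine loading: the sediment displaces seawater, and the subsidence is in turn flooded, so s (ρ_m − ρ_w) = t (ρ_sed − ρ_w).
s = 3.42 km × (1.985 − 1.028) / (3.399 − 1.028) = 1.38 km.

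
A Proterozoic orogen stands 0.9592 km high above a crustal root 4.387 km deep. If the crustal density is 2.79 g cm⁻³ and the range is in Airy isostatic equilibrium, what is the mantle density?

3.4 g cm⁻³

Airy balance: ρ_c h = (ρ_m − ρ_c) r → ρ_m = ρ_c (1 + h/r).
ρ_m = 2.79 × (1 + 0.9592 km/4.387 km) = 3.4 g cm⁻³.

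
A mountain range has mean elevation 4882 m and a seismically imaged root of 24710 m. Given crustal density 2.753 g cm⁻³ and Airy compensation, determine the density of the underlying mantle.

3.3 g cm⁻³

Airy balance: ρ_c h = (ρ_m − ρ_c) r → ρ_m = ρ_c (1 + h/r).
ρ_m = 2.753 × (1 + 4882 m/24710 m) = 3.3 g cm⁻³.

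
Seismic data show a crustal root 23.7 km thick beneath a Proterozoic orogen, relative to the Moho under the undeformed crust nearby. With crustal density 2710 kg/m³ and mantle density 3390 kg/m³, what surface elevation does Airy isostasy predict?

Equating mass per unit area of the two columns: ρ_c h = (ρ_m − ρ_c) r.
h = r (ρ_m − ρ_c) / ρ_c = 23.7 km × (3390 − 2710) / 2710 = 5.95 km.

5.95 km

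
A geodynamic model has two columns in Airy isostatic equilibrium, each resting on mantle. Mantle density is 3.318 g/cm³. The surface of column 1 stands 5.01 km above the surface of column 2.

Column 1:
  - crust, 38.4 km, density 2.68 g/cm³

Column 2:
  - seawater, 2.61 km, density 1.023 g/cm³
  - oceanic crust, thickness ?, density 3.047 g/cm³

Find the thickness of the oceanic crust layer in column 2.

6.96 km

Take the compensation level at the base of the deeper column (depth z_c below the surface of column 1) and equate Σ ρ_i t_i down to z_c; mantle fills any gap and the z_c terms cancel.
Column 1: 38.4×2.68 + (z_c − 38.4)×3.318
Column 2: 5.01×0 + 2.61×1.023 + x×3.047 + (z_c − 5.01 − 2.61 − x)×3.318
The z_c×3.318 term appears on both sides and cancels. Collect the known terms of each column as K = Σ(ρt)_known − 3.318 × (depth of known layers): K_1 = 102.912 − 3.318×38.4 = −24.4992; K_2 = 2.67003 − 3.318×(5.01 + 2.61) = −22.61313.
Balance: K_1 = K_2 − x×(3.318 − 3.047), so x = (K_2 − K_1)/(3.318 − 3.047) = 1.88607/0.271 = 6.96 km.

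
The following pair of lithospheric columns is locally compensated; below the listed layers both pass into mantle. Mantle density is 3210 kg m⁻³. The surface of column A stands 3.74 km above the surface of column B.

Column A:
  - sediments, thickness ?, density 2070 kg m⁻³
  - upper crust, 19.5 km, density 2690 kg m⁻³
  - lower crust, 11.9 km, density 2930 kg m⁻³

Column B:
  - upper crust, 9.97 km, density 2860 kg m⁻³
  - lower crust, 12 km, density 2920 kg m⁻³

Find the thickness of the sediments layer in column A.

4.83 km

Take the compensation level at the base of the deeper column (depth z_c below the surface of column A) and equate Σ ρ_i t_i down to z_c; mantle fills any gap and the z_c terms cancel.
Column A: x×2070 + 19.5×2690 + 11.9×2930 + (z_c − 31.4 − x)×3210
Column B: 3.74×0 + 9.97×2860 + 12×2920 + (z_c − 3.74 − 21.97)×3210
The z_c×3210 term appears on both sides and cancels. Collect the known terms of each column as K = Σ(ρt)_known − 3210 × (depth of known layers): K_A = 87322 − 3210×31.4 = −13472; K_B = 63554.2 − 3210×(3.74 + 21.97) = −18974.9.
Balance: K_A − x×(3210 − 2070) = K_B, so x = (K_A − K_B)/(3210 − 2070) = 5502.9/1140 = 4.83 km.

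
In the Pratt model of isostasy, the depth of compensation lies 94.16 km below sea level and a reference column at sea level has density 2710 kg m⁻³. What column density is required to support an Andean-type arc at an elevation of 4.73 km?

Pratt balance: ρ_ref D = ρ (D + h).
ρ = ρ_ref D/(D + h) = 2710 × 94.16 km/(94.16 km + 4.73 km) = 2580 kg m⁻³.

2580 kg m⁻³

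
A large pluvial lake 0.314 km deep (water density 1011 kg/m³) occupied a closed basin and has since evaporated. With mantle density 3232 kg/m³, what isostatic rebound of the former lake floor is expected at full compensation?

u = d ρ_w/ρ_m = 0.314 km × 1011/3232 = 0.0982 km.

0.0982 km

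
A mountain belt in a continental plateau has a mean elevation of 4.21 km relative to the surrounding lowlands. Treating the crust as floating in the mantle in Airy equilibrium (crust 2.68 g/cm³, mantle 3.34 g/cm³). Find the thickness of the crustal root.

By Archimedes' principle applied to the lithosphere: the weight of the topography is balanced by the buoyancy of the root, ρ_c h = (ρ_m − ρ_c) r.
r = h · ρ_c / (ρ_m − ρ_c) = 4.21 km × 2.68 / (3.34 − 2.68) = 17.1 km.

17.1 km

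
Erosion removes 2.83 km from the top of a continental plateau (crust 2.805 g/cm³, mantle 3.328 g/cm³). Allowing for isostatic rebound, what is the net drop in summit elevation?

0.445 km

Rebound u = e ρ_c/ρ_m = 2.83 km × 2.805/3.328 = 2.385 km.
Net surface drop = e − u = 2.83 km − 2.385 km = e (ρ_m − ρ_c)/ρ_m = 0.445 km.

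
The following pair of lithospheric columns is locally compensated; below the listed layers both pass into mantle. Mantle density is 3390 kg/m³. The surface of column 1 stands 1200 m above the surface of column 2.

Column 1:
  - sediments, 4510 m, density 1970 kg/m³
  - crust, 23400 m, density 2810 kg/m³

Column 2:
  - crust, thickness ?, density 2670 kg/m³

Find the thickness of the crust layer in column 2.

22100 m

Take the compensation level at the base of the deeper column (depth z_c below the surface of column 1) and equate Σ ρ_i t_i down to z_c; mantle fills any gap and the z_c terms cancel.
Column 1: 4510×1970 + 23400×2810 + (z_c − 27910)×3390
Column 2: 1200×0 + x×2670 + (z_c − 1200 − 0 − x)×3390
The z_c×3390 term appears on both sides and cancels. Collect the known terms of each column as K = Σ(ρt)_known − 3390 × (depth of known layers): K_1 = 74638700 − 3390×27910 = −19976200; K_2 = 0 − 3390×(1200 + 0) = −4068000.
Balance: K_1 = K_2 − x×(3390 − 2670), so x = (K_2 − K_1)/(3390 − 2670) = 15908200/720 = 22100 m.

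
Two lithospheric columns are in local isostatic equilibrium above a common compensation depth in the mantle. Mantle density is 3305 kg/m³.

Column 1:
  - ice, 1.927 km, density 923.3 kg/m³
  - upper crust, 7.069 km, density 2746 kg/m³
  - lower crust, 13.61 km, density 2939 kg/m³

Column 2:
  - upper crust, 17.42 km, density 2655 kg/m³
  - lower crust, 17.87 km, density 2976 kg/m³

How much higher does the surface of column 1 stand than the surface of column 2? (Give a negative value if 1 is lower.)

For any compensation level in the mantle, the mantle terms cancel and isostasy reduces to e = (Σt_1 − Σt_2) − (Σ(ρt)_1 − Σ(ρt)_2) / ρ_m.
Σt_1 = 22.606 km; Σt_2 = 35.29 km; Σ(ρt)_1 = 61190.4631; Σ(ρt)_2 = 99431.22 (in km·kg/m³).
e = (22.606 − 35.29) − (61190.4631 − 99431.22) / 3305 = −1.11 km.

−1.11 km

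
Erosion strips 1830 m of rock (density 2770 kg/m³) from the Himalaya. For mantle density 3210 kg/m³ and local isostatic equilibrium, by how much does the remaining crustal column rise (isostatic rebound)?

1580 m

Unloading: uplift u = e ρ_c/ρ_m = 1830 m × 2770/3210 = 1580 m.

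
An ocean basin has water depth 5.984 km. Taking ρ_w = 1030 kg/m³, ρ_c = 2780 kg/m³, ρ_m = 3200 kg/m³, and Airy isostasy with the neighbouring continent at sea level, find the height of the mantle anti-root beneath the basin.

24.9 km

Isostatic balance requires: replacing crust with seawater at the top is compensated by replacing crust with mantle at the base: d (ρ_c − ρ_w) = a (ρ_m − ρ_c).
a = d (ρ_c − ρ_w)/(ρ_m − ρ_c) = 5.984 km × 1750/420 = 24.9 km.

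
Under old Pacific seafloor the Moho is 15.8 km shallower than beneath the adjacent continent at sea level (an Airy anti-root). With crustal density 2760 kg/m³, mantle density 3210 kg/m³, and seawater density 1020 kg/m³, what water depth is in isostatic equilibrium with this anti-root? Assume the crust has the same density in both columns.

Replacing a thickness d of crust by seawater at the top must be balanced by replacing crust with mantle at the base: d (ρ_c − ρ_w) = a (ρ_m − ρ_c).
d = a (ρ_m − ρ_c)/(ρ_c − ρ_w) = 15.8 km × 450/1740 = 4.09 km.

4.09 km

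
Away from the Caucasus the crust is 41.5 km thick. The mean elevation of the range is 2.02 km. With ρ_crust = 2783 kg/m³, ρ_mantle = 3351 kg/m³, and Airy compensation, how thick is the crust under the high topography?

53.4 km

Root depth r = h ρ_c / (ρ_m − ρ_c) = 2.02 km × 2783 / 568 = 9.897 km.
Total thickness = T + h + r = 41.5 km + 2.02 km + 9.897 km = 53.4 km.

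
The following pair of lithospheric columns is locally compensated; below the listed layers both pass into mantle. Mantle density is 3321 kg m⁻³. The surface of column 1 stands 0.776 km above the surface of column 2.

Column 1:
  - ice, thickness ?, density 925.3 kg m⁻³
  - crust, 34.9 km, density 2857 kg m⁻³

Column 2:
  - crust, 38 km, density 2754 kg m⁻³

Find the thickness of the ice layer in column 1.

3.31 km

Take the compensation level at the base of the deeper column (depth z_c below the surface of column 1) and equate Σ ρ_i t_i down to z_c; mantle fills any gap and the z_c terms cancel.
Column 1: x×925.3 + 34.9×2857 + (z_c − 34.9 − x)×3321
Column 2: 0.776×0 + 38×2754 + (z_c − 0.776 − 38)×3321
The z_c×3321 term appears on both sides and cancels. Collect the known terms of each column as K = Σ(ρt)_known − 3321 × (depth of known layers): K_1 = 99709.3 − 3321×34.9 = −16193.6; K_2 = 104652 − 3321×(0.776 + 38) = −24123.096.
Balance: K_1 − x×(3321 − 925.3) = K_2, so x = (K_1 − K_2)/(3321 − 925.3) = 7929.5/2395.7 = 3.31 km.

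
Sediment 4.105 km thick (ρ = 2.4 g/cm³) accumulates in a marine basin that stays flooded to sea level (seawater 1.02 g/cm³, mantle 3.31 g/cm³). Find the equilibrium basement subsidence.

2.47 km

Submarine loading: the sediment displaces seawater, and the subsidence is in turn flooded, so s (ρ_m − ρ_w) = t (ρ_sed − ρ_w).
s = 4.105 km × (2.4 − 1.02) / (3.31 − 1.02) = 2.47 km.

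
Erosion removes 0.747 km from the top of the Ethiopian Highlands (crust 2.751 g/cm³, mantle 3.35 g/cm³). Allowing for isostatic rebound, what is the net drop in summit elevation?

0.134 km

Rebound u = e ρ_c/ρ_m = 0.747 km × 2.751/3.35 = 0.6134 km.
Net surface drop = e − u = 0.747 km − 0.6134 km = e (ρ_m − ρ_c)/ρ_m = 0.134 km.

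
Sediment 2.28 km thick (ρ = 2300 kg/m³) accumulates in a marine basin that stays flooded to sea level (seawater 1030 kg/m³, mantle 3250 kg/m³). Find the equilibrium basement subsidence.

Submarine loading: the sediment displaces seawater, and the subsidence is in turn flooded, so s (ρ_m − ρ_w) = t (ρ_sed − ρ_w).
s = 2.28 km × (2300 − 1030) / (3250 − 1030) = 1.3 km.

1.3 km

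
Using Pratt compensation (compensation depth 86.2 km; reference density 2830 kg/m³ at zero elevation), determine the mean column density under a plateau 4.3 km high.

2700 kg/m³

Pratt balance: ρ_ref D = ρ (D + h).
ρ = ρ_ref D/(D + h) = 2830 × 86.2 km/(86.2 km + 4.3 km) = 2700 kg/m³.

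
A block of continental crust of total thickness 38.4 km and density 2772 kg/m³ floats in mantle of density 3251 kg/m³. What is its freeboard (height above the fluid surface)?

Floating equilibrium: submerged depth d = t ρ_obj/ρ_fluid = 38.4 km × 2772/3251 = 32.74 km.
Freeboard = t − d = 38.4 km − 32.74 km = 5.66 km.

5.66 km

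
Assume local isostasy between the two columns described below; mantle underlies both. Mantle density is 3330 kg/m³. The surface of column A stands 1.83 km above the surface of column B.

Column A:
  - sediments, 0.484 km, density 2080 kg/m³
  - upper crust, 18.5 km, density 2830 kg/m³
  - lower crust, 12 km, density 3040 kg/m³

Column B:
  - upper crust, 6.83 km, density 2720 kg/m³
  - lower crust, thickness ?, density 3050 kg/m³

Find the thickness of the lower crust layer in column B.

Take the compensation level at the base of the deeper column (depth z_c below the surface of column A) and equate Σ ρ_i t_i down to z_c; mantle fills any gap and the z_c terms cancel.
Column A: 0.484×2080 + 18.5×2830 + 12×3040 + (z_c − 30.984)×3330
Column B: 1.83×0 + 6.83×2720 + x×3050 + (z_c − 1.83 − 6.83 − x)×3330
The z_c×3330 term appears on both sides and cancels. Collect the known terms of each column as K = Σ(ρt)_known − 3330 × (depth of known layers): K_A = 89841.72 − 3330×30.984 = −13335; K_B = 18577.6 − 3330×(1.83 + 6.83) = −10260.2.
Balance: K_A = K_B − x×(3330 − 3050), so x = (K_B − K_A)/(3330 − 3050) = 3074.8/280 = 11 km.

11 km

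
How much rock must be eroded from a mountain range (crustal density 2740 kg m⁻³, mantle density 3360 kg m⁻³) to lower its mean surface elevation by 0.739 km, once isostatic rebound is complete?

4 km

Net drop Δ = e − u = e − e ρ_c/ρ_m = e (ρ_m − ρ_c)/ρ_m.
e = Δ ρ_m/(ρ_m − ρ_c) = 0.739 km × 3360/620 = 4 km.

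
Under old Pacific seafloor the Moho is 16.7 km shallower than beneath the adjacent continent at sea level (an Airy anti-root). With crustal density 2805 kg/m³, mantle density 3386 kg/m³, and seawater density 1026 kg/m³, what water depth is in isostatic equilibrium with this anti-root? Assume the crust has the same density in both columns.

Replacing a thickness d of crust by seawater at the top must be balanced by replacing crust with mantle at the base: d (ρ_c − ρ_w) = a (ρ_m − ρ_c).
d = a (ρ_m − ρ_c)/(ρ_c − ρ_w) = 16.7 km × 581/1779 = 5.45 km.

5.45 km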